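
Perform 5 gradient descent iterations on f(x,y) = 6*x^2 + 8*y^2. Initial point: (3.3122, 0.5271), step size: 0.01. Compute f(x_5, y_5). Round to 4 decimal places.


Gradient descent on f(x,y) = 6*x^2 + 8*y^2.
Starting point: (3.3122, 0.5271), alpha = 0.01
Step 1: grad_x = 2*6*3.3122 = 39.7464, grad_y = 2*8*0.5271 = 8.4336
  x_1 = 3.3122 - 0.01*39.7464 = 2.9147
  y_1 = 0.5271 - 0.01*8.4336 = 0.4428
Step 2: grad_x = 2*6*2.9147 = 34.9768, grad_y = 2*8*0.4428 = 7.0842
  x_2 = 2.9147 - 0.01*34.9768 = 2.565
  y_2 = 0.4428 - 0.01*7.0842 = 0.3719
Step 3: grad_x = 2*6*2.565 = 30.7796, grad_y = 2*8*0.3719 = 5.9507
  x_3 = 2.565 - 0.01*30.7796 = 2.2572
  y_3 = 0.3719 - 0.01*5.9507 = 0.3124
Step 4: grad_x = 2*6*2.2572 = 27.0861, grad_y = 2*8*0.3124 = 4.9986
  x_4 = 2.2572 - 0.01*27.0861 = 1.9863
  y_4 = 0.3124 - 0.01*4.9986 = 0.2624
Step 5: grad_x = 2*6*1.9863 = 23.8357, grad_y = 2*8*0.2624 = 4.1988
  x_5 = 1.9863 - 0.01*23.8357 = 1.748
  y_5 = 0.2624 - 0.01*4.1988 = 0.2204
f(1.748, 0.2204) = 6*1.748^2 + 8*0.2204^2 = 18.7208


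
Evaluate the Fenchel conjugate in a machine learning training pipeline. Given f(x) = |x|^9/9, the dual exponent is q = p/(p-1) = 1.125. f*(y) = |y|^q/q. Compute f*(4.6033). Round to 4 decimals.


The conjugate exponent q satisfies 1/p + 1/q = 1.
p = 9, so q = 9/(9 - 1) = 1.125
|y|^q = 4.6033^1.125 = 5.5713
f*(4.6033) = 5.5713 / 1.125 = 4.9522


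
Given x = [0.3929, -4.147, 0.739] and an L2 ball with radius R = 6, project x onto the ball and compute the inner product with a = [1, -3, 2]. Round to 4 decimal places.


Step 1: Compute ||x|| (intermediates to 6 decimals).
||x|| = sqrt(0.3929^2 + (-4.147)^2 + 0.739^2) = 4.230615
Step 2: Project.
Since ||x|| <= R, proj = x (no scaling needed).
proj(x) = [0.3929, -4.147, 0.739]
Step 3: Dot product.
a^T * proj(x) = 1*0.3929 - 3*(-4.147) + 2*0.739 = 14.3119


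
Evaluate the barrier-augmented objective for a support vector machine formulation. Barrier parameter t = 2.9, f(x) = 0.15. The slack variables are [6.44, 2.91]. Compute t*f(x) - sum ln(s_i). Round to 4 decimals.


Step 1: Compute log-barrier.
ln values: [1.8625, 1.0682]
phi = -(1.8625 + 1.0682) = -2.9307
Step 2: Compute augmented objective.
t*f(x) = 2.9*0.15 = 0.435
Total = 0.435 - 2.9307 = -2.4957


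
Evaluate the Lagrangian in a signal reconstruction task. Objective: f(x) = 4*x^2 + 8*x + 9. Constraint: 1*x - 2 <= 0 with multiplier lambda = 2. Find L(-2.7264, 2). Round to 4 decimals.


Step 1: Evaluate f(x).
f(-2.7264) = 4*(-2.7264)^2 + 8*(-2.7264) + 9 = 16.9218
Step 2: Evaluate g(x).
g(-2.7264) = 1*-2.7264 - 2 = -4.7264
Step 3: Compute Lagrangian.
L = 16.9218 + 2*-4.7264 = 7.469


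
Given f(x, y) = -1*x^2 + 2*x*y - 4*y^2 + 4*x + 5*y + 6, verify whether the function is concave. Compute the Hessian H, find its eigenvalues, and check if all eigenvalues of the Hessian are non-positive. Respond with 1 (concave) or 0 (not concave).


The Hessian of f(x,y) = -1*x^2 + 2*x*y - 4*y^2 + 4*x + 5*y + 6 is:
H = [[-2, 2], [2, -8]]
Trace = -2 - 8 = -10
Determinant = -2*-8 - (2)^2 = 12
Discriminant = (-10)^2 - 4*12 = 52.0
Eigenvalues: lambda_1 = -8.6056, lambda_2 = -1.3944
The function is concave.

1


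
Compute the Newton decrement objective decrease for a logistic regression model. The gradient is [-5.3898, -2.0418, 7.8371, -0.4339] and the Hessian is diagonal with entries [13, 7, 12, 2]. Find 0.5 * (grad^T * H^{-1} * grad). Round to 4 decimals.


Step 1: H is diagonal, so H^(-1) * g = [-0.4146, -0.2917, 0.6531, -0.217].
Step 2: g^T H^(-1) g = sum_i g_i^2 / H_ii
  = (-5.3898)^2/13 + (-2.0418)^2/7 + (7.8371)^2/12 + (-0.4339)^2/2
  = 2.2346 + 0.5956 + 5.1183 + 0.0941 = 8.0427
Step 3: Objective decrease = 0.5 * g^T H^(-1) g = 4.0213


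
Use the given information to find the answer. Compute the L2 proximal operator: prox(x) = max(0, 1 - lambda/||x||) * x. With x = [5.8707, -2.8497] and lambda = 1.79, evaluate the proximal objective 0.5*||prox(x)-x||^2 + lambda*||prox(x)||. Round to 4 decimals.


Step 1: Compute ||x||.
||x|| = 6.5258
Step 2: Compute scaling factor.
scale = max(0, 1 - 1.79/6.5258) = 0.7257
Step 3: prox(x) = [4.2604, -2.068]
||prox(x)|| = 4.7358
Step 4: Proximal objective.
0.5*||prox-x||^2 = 1.6021
lambda*||prox|| = 8.4771
Total = 10.0791


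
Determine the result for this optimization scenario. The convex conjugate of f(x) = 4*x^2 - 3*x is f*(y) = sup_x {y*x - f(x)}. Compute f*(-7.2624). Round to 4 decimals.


f*(y) = sup_x {y*x - a*x^2 - b*x} = sup_x {(y-b)*x - a*x^2}
FOC: (y - b) - 2a*x = 0 => x* = (y - b)/(2a)
x* = (-7.2624 + 3)/(2*4) = -0.5328
f*(-7.2624) = (y-b)^2/(4a) = (-7.2624 + 3)^2/(4*4)
= 18.1681/16 = 1.1355


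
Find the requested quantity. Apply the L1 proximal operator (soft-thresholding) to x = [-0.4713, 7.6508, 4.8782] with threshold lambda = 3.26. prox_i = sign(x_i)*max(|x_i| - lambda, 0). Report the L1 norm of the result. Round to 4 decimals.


Soft-thresholding with lambda = 3.26:
prox(-0.4713) = sign(-0.4713)*max(|-0.4713| - 3.26, 0) = 0.0
prox(7.6508) = sign(7.6508)*max(|7.6508| - 3.26, 0) = 4.3908
prox(4.8782) = sign(4.8782)*max(|4.8782| - 3.26, 0) = 1.6182
prox(x) = [0.0, 4.3908, 1.6182]
||prox(x)||_1 = 0.0 + 4.3908 + 1.6182 = 6.009


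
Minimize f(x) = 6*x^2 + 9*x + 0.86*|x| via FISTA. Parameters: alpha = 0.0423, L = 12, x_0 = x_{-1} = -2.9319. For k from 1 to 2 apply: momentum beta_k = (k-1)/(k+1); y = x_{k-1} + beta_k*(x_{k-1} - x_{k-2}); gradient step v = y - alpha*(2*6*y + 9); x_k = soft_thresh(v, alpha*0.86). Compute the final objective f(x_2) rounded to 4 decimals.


FISTA on f(x) = 6*x^2 + 9*x + 0.86*|x|
L = 12, alpha = 0.0423
Iteration 1: beta = 0.0, y = -2.9319 + 0.0*(-2.9319 + 2.9319) = -2.9319
  grad(y) = -26.1828, v = y - alpha*grad = -1.8244
  prox(v) = soft_thresh(-1.8244, 0.0364) = -1.788
Iteration 2: beta = 0.3333, y = -1.788 + 0.3333*(-1.788 + 2.9319) = -1.4067
  grad(y) = -7.8802, v = y - alpha*grad = -1.0734
  prox(v) = soft_thresh(-1.0734, 0.0364) = -1.037
f(x_2) = 6*(-1.037)^2 + 9*(-1.037) + 0.86*|-1.037| = -1.9891


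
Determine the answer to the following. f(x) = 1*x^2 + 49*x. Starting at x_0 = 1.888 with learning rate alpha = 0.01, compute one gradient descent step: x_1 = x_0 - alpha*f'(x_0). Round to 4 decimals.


We compute the gradient at x_0 and apply the update.
f'(x) = 2*x + 49
f'(1.888) = 2*1.888 + 49 = 52.776
x_1 = 1.888 - 0.01*52.776 = 1.3602


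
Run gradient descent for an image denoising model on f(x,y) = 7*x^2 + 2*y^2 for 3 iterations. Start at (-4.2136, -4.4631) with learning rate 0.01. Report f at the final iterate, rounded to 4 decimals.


Gradient descent on f(x,y) = 7*x^2 + 2*y^2.
Starting point: (-4.2136, -4.4631), alpha = 0.01
Step 1: grad_x = 2*7*-4.2136 = -58.9904, grad_y = 2*2*-4.4631 = -17.8524
  x_1 = -4.2136 - 0.01*-58.9904 = -3.6237
  y_1 = -4.4631 - 0.01*-17.8524 = -4.2846
Step 2: grad_x = 2*7*-3.6237 = -50.7317, grad_y = 2*2*-4.2846 = -17.1383
  x_2 = -3.6237 - 0.01*-50.7317 = -3.1164
  y_2 = -4.2846 - 0.01*-17.1383 = -4.1132
Step 3: grad_x = 2*7*-3.1164 = -43.6293, grad_y = 2*2*-4.1132 = -16.4528
  x_3 = -3.1164 - 0.01*-43.6293 = -2.6801
  y_3 = -4.1132 - 0.01*-16.4528 = -3.9487
f(-2.6801, -3.9487) = 7*(-2.6801)^2 + 2*(-3.9487)^2 = 81.4639


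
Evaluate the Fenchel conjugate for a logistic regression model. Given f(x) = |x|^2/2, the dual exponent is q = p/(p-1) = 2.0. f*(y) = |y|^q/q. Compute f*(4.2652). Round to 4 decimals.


The conjugate exponent q satisfies 1/p + 1/q = 1.
p = 2, so q = 2/(2 - 1) = 2.0
|y|^q = 4.2652^2.0 = 18.1919
f*(4.2652) = 18.1919 / 2.0 = 9.096


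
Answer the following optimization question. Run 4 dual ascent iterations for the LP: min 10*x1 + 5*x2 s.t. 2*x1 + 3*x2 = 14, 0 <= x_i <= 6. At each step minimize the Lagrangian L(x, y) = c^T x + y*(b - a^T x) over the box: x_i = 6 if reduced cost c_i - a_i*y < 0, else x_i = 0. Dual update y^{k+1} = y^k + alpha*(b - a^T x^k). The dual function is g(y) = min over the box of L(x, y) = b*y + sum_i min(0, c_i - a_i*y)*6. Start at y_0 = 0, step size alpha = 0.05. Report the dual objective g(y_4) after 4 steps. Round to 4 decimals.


Dual ascent for LP: min 10*x1 + 5*x2, 2*x1 + 3*x2 = 14, 0 <= x_i <= 6
Step 1: y^k = 0.0, reduced costs: (10.0, 5.0)
  x^k = (0.0, 0.0), subgradient = b - a^T x = 14.0
  y^{k+1} = 0.0 + 0.05*14.0 = 0.7
Step 2: y^k = 0.7, reduced costs: (8.6, 2.9)
  x^k = (0.0, 0.0), subgradient = b - a^T x = 14.0
  y^{k+1} = 0.7 + 0.05*14.0 = 1.4
Step 3: y^k = 1.4, reduced costs: (7.2, 0.8)
  x^k = (0.0, 0.0), subgradient = b - a^T x = 14.0
  y^{k+1} = 1.4 + 0.05*14.0 = 2.1
Step 4: y^k = 2.1, reduced costs: (5.8, -1.3)
  x^k = (0.0, 6.0), subgradient = b - a^T x = -4.0
  y^{k+1} = 2.1 + 0.05*-4.0 = 1.9
Dual objective at y_4 = 1.9: reduced costs (6.2, -0.7), box minimizer x = (0.0, 6.0)
g(y_4) = b*y + (c1 - a1*y)*x1 + (c2 - a2*y)*x2 = 14*1.9 + 6.2*0.0 + (-0.7)*6.0 = 26.6 + 0.0 - 4.2 = 22.4


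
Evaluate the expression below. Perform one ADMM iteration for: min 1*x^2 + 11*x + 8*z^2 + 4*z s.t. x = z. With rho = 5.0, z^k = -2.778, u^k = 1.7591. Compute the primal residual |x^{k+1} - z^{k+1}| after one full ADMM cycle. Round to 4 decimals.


ADMM iteration with rho = 5.0, z^k = -2.778, u^k = 1.7591
Step 1: x-update.
Minimize 1*x^2 + 11*x + (5.0/2)*(x + 2.778 + 1.7591)^2
FOC: (2*1 + 5.0)*x = -11 + 5.0*(-2.778 - 1.7591)
x^{k+1} = -4.8122
Step 2: z-update.
Minimize 8*z^2 + 4*z + (5.0/2)*(-4.8122 - z + 1.7591)^2
FOC: (2*8 + 5.0)*z = -4 + 5.0*(-4.8122 + 1.7591)
z^{k+1} = -0.9174
Step 3: u-update.
u^{k+1} = 1.7591 - 4.8122 + 0.9174 = -2.1357
Step 4: Primal residual = |-4.8122 + 0.9174| = 3.8948


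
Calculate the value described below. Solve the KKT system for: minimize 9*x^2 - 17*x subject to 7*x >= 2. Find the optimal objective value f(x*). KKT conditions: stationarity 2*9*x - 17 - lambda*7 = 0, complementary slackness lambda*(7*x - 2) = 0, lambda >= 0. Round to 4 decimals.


Step 1: Try lambda = 0 (constraint inactive).
Stationarity: 2*9*x - 17 = 0
x* = 17/(2*9) = 17/18 = 0.9444 (rounded; the exact value 17/18 is used below)
Check constraint: 7*0.9444 = 6.6108 >= 2 -- satisfied.
Step 2: Compute optimal value.
f(x*) = 9*(17/18)^2 - 17*(17/18) = -8.0278


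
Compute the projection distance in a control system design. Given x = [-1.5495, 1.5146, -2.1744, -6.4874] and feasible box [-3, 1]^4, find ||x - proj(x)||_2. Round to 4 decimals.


Project each component onto [-3, 1].
clip(-1.5495) = -1.5495, clip(1.5146) = 1.0, clip(-2.1744) = -2.1744, clip(-6.4874) = -3.0
Projection = [-1.5495, 1.0, -2.1744, -3.0]
Squared diffs: [0.0, 0.2648, 0.0, 12.162]
Distance = sqrt(12.4268) = 3.5252


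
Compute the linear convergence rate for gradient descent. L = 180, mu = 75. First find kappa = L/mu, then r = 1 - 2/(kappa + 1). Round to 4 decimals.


Step 1: Compute the condition number.
kappa = L/mu = 180/75 = 2.4
Step 2: Compute the convergence rate.
r = 1 - 2/(kappa + 1) = 1 - 2*mu/(L + mu) = (L - mu)/(L + mu) = 105/255 = 0.4118


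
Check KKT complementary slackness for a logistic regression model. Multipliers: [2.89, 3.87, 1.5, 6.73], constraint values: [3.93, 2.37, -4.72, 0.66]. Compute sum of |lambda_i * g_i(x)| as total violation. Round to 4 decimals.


KKT complementary slackness check:
lambda_1 * g_1 = 2.89 * 3.93 = 11.3577
lambda_2 * g_2 = 3.87 * 2.37 = 9.1719
lambda_3 * g_3 = 1.5 * -4.72 = -7.08
lambda_4 * g_4 = 6.73 * 0.66 = 4.4418
Total violation = 11.3577 + 9.1719 + 7.08 + 4.4418 = 32.0514


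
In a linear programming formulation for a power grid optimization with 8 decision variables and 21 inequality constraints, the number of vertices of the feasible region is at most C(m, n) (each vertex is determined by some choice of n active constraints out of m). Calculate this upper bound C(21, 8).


Each vertex corresponds to some choice of n active constraints out of m, so the number of vertices is at most C(m, n) = m! / (n!(m-n)!).
m = 21, n = 8
Numerator: 21 * 20 * 19 * 18 * 17 * 16 * 15 * 14
Denominator: 8! = 40320
C(21, 8) = 203490


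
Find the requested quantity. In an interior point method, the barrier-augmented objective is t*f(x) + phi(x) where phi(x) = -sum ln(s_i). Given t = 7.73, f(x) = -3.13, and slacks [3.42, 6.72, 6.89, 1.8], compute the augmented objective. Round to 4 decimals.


Step 1: Compute log-barrier.
ln values: [1.2296, 1.9051, 1.9301, 0.5878]
phi = -(1.2296 + 1.9051 + 1.9301 + 0.5878) = -5.6526
Step 2: Compute augmented objective.
t*f(x) = 7.73*-3.13 = -24.1949
Total = -24.1949 - 5.6526 = -29.8475


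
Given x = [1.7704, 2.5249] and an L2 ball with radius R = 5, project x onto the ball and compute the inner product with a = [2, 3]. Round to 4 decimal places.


Step 1: Compute ||x|| (intermediates to 6 decimals).
||x|| = sqrt(1.7704^2 + 2.5249^2) = 3.083737
Step 2: Project.
Since ||x|| <= R, proj = x (no scaling needed).
proj(x) = [1.7704, 2.5249]
Step 3: Dot product.
a^T * proj(x) = 2*1.7704 + 3*2.5249 = 11.1155


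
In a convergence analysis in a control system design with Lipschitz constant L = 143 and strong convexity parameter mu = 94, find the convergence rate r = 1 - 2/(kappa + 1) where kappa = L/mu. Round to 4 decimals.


Step 1: Compute the condition number.
kappa = L/mu = 143/94 = 1.5213
Step 2: Compute the convergence rate.
r = 1 - 2/(kappa + 1) = 1 - 2*mu/(L + mu) = (L - mu)/(L + mu) = 49/237 = 0.2068


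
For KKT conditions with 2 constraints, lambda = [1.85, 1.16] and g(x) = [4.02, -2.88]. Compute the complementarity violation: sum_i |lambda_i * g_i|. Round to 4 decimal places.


KKT complementary slackness check:
lambda_1 * g_1 = 1.85 * 4.02 = 7.437
lambda_2 * g_2 = 1.16 * -2.88 = -3.3408
Total violation = 7.437 + 3.3408 = 10.7778


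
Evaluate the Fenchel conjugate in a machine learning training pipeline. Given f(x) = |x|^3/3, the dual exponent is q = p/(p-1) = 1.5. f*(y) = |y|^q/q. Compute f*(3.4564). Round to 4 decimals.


The conjugate exponent q satisfies 1/p + 1/q = 1.
p = 3, so q = 3/(3 - 1) = 1.5
|y|^q = 3.4564^1.5 = 6.4259
f*(3.4564) = 6.4259 / 1.5 = 4.284


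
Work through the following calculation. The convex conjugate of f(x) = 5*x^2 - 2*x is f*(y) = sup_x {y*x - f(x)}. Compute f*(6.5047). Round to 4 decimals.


f*(y) = sup_x {y*x - a*x^2 - b*x} = sup_x {(y-b)*x - a*x^2}
FOC: (y - b) - 2a*x = 0 => x* = (y - b)/(2a)
x* = (6.5047 + 2)/(2*5) = 0.8505
f*(6.5047) = (y-b)^2/(4a) = (6.5047 + 2)^2/(4*5)
= 72.3299/20 = 3.6165


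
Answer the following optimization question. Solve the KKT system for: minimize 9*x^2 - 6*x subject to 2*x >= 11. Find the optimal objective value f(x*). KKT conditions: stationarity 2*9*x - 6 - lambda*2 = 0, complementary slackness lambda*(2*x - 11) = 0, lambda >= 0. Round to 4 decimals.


Step 1: Try lambda = 0 (constraint inactive).
x_unc = 6/(2*9) = 0.3333
Check: 2*0.3333 = 0.6666 < 11 -- violated!
Step 2: Constraint must be active: 2*x = 11
x* = 11/2 = 5.5
lambda = (2*9*5.5 - 6)/2 = 46.5
Step 3: Compute optimal value.
f(x*) = 9*5.5^2 - 6*5.5 = 239.25


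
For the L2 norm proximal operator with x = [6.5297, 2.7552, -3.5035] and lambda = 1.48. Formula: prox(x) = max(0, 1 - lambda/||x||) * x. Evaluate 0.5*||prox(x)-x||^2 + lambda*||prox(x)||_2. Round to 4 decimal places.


Step 1: Compute ||x||.
||x|| = 7.9059
Step 2: Compute scaling factor.
scale = max(0, 1 - 1.48/7.9059) = 0.8128
Step 3: prox(x) = [5.3073, 2.2394, -2.8476]
||prox(x)|| = 6.4259
Step 4: Proximal objective.
0.5*||prox-x||^2 = 1.0952
lambda*||prox|| = 9.5103
Total = 10.6055


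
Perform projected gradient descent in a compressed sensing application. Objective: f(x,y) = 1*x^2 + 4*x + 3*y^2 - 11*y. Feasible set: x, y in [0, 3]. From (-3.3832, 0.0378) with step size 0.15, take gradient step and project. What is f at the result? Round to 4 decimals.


Step 1: Compute gradient at (-3.3832, 0.0378).
grad_x = 2*1*-3.3832 + 4 = -2.7664
grad_y = 2*3*0.0378 - 11 = -10.7732
Step 2: Gradient step.
x_raw = -3.3832 - 0.15*-2.7664 = -2.9682
y_raw = 0.0378 - 0.15*-10.7732 = 1.6538
Step 3: Project onto [0, 3].
x_proj = clip(-2.9682) = 0.0
y_proj = clip(1.6538) = 1.6538
Step 4: Evaluate f.
f(0.0, 1.6538) = -9.9866


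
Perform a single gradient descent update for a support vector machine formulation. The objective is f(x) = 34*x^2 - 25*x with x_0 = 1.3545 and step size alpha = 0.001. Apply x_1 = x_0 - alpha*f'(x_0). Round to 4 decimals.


We compute the gradient at x_0 and apply the update.
f'(x) = 68*x - 25
f'(1.3545) = 68*1.3545 - 25 = 67.106
x_1 = 1.3545 - 0.001*67.106 = 1.2874


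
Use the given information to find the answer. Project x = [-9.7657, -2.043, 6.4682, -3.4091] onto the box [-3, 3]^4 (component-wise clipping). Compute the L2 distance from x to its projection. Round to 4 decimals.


Project each component onto [-3, 3].
clip(-9.7657) = -3.0, clip(-2.043) = -2.043, clip(6.4682) = 3.0, clip(-3.4091) = -3.0
Projection = [-3.0, -2.043, 3.0, -3.0]
Squared diffs: [45.7747, 0.0, 12.0284, 0.1674]
Distance = sqrt(57.9705) = 7.6138


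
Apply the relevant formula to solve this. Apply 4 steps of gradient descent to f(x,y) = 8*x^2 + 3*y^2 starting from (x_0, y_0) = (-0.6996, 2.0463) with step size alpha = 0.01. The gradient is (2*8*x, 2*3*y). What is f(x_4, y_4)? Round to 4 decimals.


Gradient descent on f(x,y) = 8*x^2 + 3*y^2.
Starting point: (-0.6996, 2.0463), alpha = 0.01
Step 1: grad_x = 2*8*-0.6996 = -11.1936, grad_y = 2*3*2.0463 = 12.2778
  x_1 = -0.6996 - 0.01*-11.1936 = -0.5877
  y_1 = 2.0463 - 0.01*12.2778 = 1.9235
Step 2: grad_x = 2*8*-0.5877 = -9.4026, grad_y = 2*3*1.9235 = 11.5411
  x_2 = -0.5877 - 0.01*-9.4026 = -0.4936
  y_2 = 1.9235 - 0.01*11.5411 = 1.8081
Step 3: grad_x = 2*8*-0.4936 = -7.8982, grad_y = 2*3*1.8081 = 10.8487
  x_3 = -0.4936 - 0.01*-7.8982 = -0.4147
  y_3 = 1.8081 - 0.01*10.8487 = 1.6996
Step 4: grad_x = 2*8*-0.4147 = -6.6345, grad_y = 2*3*1.6996 = 10.1977
  x_4 = -0.4147 - 0.01*-6.6345 = -0.3483
  y_4 = 1.6996 - 0.01*10.1977 = 1.5976
f(-0.3483, 1.5976) = 8*(-0.3483)^2 + 3*1.5976^2 = 8.628


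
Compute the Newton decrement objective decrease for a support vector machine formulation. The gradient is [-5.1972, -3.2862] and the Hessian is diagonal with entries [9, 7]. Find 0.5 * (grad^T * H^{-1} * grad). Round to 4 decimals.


Step 1: H is diagonal, so H^(-1) * g = [-0.5775, -0.4695].
Step 2: g^T H^(-1) g = sum_i g_i^2 / H_ii
  = (-5.1972)^2/9 + (-3.2862)^2/7
  = 3.0012 + 1.5427 = 4.5439
Step 3: Objective decrease = 0.5 * g^T H^(-1) g = 2.272


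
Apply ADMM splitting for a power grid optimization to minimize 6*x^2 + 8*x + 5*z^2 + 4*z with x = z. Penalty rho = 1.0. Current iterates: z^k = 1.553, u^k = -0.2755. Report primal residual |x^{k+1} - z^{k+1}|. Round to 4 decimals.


ADMM iteration with rho = 1.0, z^k = 1.553, u^k = -0.2755
Step 1: x-update.
Minimize 6*x^2 + 8*x + (1.0/2)*(x - 1.553 - 0.2755)^2
FOC: (2*6 + 1.0)*x = -8 + 1.0*(1.553 + 0.2755)
x^{k+1} = -0.4747
Step 2: z-update.
Minimize 5*z^2 + 4*z + (1.0/2)*(-0.4747 - z - 0.2755)^2
FOC: (2*5 + 1.0)*z = -4 + 1.0*(-0.4747 - 0.2755)
z^{k+1} = -0.4318
Step 3: u-update.
u^{k+1} = -0.2755 - 0.4747 + 0.4318 = -0.3184
Step 4: Primal residual = |-0.4747 + 0.4318| = 0.0429


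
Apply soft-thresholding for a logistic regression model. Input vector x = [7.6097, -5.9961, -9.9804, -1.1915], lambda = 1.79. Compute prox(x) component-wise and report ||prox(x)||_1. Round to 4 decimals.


Soft-thresholding with lambda = 1.79:
prox(7.6097) = sign(7.6097)*max(|7.6097| - 1.79, 0) = 5.8197
prox(-5.9961) = sign(-5.9961)*max(|-5.9961| - 1.79, 0) = -4.2061
prox(-9.9804) = sign(-9.9804)*max(|-9.9804| - 1.79, 0) = -8.1904
prox(-1.1915) = sign(-1.1915)*max(|-1.1915| - 1.79, 0) = 0.0
prox(x) = [5.8197, -4.2061, -8.1904, 0.0]
||prox(x)||_1 = 5.8197 + 4.2061 + 8.1904 + 0.0 = 18.2162


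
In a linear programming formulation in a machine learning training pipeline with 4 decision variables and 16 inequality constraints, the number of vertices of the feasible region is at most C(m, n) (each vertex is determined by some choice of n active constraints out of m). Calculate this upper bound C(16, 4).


Each vertex corresponds to some choice of n active constraints out of m, so the number of vertices is at most C(m, n) = m! / (n!(m-n)!).
m = 16, n = 4
Numerator: 16 * 15 * 14 * 13
Denominator: 4! = 24
C(16, 4) = 1820


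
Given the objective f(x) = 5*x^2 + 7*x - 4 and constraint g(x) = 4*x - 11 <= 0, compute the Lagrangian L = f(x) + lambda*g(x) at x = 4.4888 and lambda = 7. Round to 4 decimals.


Step 1: Evaluate f(x).
f(4.4888) = 5*4.4888^2 + 7*4.4888 - 4 = 128.1682
Step 2: Evaluate g(x).
g(4.4888) = 4*4.4888 - 11 = 6.9552
Step 3: Compute Lagrangian.
L = 128.1682 + 7*6.9552 = 176.8546


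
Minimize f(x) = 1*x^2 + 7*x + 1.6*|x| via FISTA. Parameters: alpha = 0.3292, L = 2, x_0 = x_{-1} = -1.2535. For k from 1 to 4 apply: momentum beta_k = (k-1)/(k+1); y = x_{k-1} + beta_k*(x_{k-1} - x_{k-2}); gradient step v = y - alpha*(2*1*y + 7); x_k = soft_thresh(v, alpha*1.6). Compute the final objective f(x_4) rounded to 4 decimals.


FISTA on f(x) = 1*x^2 + 7*x + 1.6*|x|
L = 2, alpha = 0.3292
Iteration 1: beta = 0.0, y = -1.2535 + 0.0*(-1.2535 + 1.2535) = -1.2535
  grad(y) = 4.493, v = y - alpha*grad = -2.7326
  prox(v) = soft_thresh(-2.7326, 0.5267) = -2.2059
Iteration 2: beta = 0.3333, y = -2.2059 + 0.3333*(-2.2059 + 1.2535) = -2.5233
  grad(y) = 1.9533, v = y - alpha*grad = -3.1664
  prox(v) = soft_thresh(-3.1664, 0.5267) = -2.6397
Iteration 3: beta = 0.5, y = -2.6397 + 0.5*(-2.6397 + 2.2059) = -2.8565
  grad(y) = 1.2869, v = y - alpha*grad = -3.2802
  prox(v) = soft_thresh(-3.2802, 0.5267) = -2.7535
Iteration 4: beta = 0.6, y = -2.7535 + 0.6*(-2.7535 + 2.6397) = -2.8218
  grad(y) = 1.3565, v = y - alpha*grad = -3.2683
  prox(v) = soft_thresh(-3.2683, 0.5267) = -2.7416
f(x_4) = 1*(-2.7416)^2 + 7*(-2.7416) + 1.6*|-2.7416| = -7.2883


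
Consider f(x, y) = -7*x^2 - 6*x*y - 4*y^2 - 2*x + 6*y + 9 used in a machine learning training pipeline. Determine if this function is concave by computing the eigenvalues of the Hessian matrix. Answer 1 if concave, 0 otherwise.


The Hessian of f(x,y) = -7*x^2 - 6*x*y - 4*y^2 - 2*x + 6*y + 9 is:
H = [[-14, -6], [-6, -8]]
Trace = -14 - 8 = -22
Determinant = -14*-8 - (-6)^2 = 76
Discriminant = (-22)^2 - 4*76 = 180.0
Eigenvalues: lambda_1 = -17.7082, lambda_2 = -4.2918
The function is concave.

1


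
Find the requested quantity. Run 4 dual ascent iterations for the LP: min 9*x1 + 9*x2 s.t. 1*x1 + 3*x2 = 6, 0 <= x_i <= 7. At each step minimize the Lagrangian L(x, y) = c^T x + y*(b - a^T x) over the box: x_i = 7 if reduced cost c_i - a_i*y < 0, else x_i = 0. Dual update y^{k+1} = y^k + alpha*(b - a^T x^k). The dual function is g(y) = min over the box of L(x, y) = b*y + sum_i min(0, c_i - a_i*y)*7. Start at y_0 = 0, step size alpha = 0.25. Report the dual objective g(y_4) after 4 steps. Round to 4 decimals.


Dual ascent for LP: min 9*x1 + 9*x2, 1*x1 + 3*x2 = 6, 0 <= x_i <= 7
Step 1: y^k = 0.0, reduced costs: (9.0, 9.0)
  x^k = (0.0, 0.0), subgradient = b - a^T x = 6.0
  y^{k+1} = 0.0 + 0.25*6.0 = 1.5
Step 2: y^k = 1.5, reduced costs: (7.5, 4.5)
  x^k = (0.0, 0.0), subgradient = b - a^T x = 6.0
  y^{k+1} = 1.5 + 0.25*6.0 = 3.0
Step 3: y^k = 3.0, reduced costs: (6.0, 0.0)
  x^k = (0.0, 0.0), subgradient = b - a^T x = 6.0
  y^{k+1} = 3.0 + 0.25*6.0 = 4.5
Step 4: y^k = 4.5, reduced costs: (4.5, -4.5)
  x^k = (0.0, 7.0), subgradient = b - a^T x = -15.0
  y^{k+1} = 4.5 + 0.25*-15.0 = 0.75
Dual objective at y_4 = 0.75: reduced costs (8.25, 6.75), box minimizer x = (0.0, 0.0)
g(y_4) = b*y + (c1 - a1*y)*x1 + (c2 - a2*y)*x2 = 6*0.75 + 8.25*0.0 + 6.75*0.0 = 4.5 + 0.0 + 0.0 = 4.5


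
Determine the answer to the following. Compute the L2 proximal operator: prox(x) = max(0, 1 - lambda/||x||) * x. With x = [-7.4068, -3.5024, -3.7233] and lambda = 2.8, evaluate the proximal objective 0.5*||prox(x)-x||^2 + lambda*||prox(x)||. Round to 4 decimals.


Step 1: Compute ||x||.
||x|| = 8.9995
Step 2: Compute scaling factor.
scale = max(0, 1 - 2.8/8.9995) = 0.6889
Step 3: prox(x) = [-5.1023, -2.4127, -2.5649]
||prox(x)|| = 6.1995
Step 4: Proximal objective.
0.5*||prox-x||^2 = 3.92
lambda*||prox|| = 17.3586
Total = 21.2785


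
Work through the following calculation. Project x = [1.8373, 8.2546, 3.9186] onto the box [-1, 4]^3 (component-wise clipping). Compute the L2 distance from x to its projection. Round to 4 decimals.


Project each component onto [-1, 4].
clip(1.8373) = 1.8373, clip(8.2546) = 4.0, clip(3.9186) = 3.9186
Projection = [1.8373, 4.0, 3.9186]
Squared diffs: [0.0, 18.1016, 0.0]
Distance = sqrt(18.1016) = 4.2546


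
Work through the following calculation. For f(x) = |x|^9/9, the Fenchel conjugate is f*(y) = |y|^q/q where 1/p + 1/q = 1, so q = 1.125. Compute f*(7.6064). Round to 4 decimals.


The conjugate exponent q satisfies 1/p + 1/q = 1.
p = 9, so q = 9/(9 - 1) = 1.125
|y|^q = 7.6064^1.125 = 9.8023
f*(7.6064) = 9.8023 / 1.125 = 8.7131


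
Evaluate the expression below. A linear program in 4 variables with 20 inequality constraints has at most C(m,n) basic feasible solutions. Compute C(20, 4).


Each vertex corresponds to some choice of n active constraints out of m, so the number of vertices is at most C(m, n) = m! / (n!(m-n)!).
m = 20, n = 4
Numerator: 20 * 19 * 18 * 17
Denominator: 4! = 24
C(20, 4) = 4845


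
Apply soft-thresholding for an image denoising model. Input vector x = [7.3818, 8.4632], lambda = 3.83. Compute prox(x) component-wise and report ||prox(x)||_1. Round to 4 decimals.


Soft-thresholding with lambda = 3.83:
prox(7.3818) = sign(7.3818)*max(|7.3818| - 3.83, 0) = 3.5518
prox(8.4632) = sign(8.4632)*max(|8.4632| - 3.83, 0) = 4.6332
prox(x) = [3.5518, 4.6332]
||prox(x)||_1 = 3.5518 + 4.6332 = 8.185


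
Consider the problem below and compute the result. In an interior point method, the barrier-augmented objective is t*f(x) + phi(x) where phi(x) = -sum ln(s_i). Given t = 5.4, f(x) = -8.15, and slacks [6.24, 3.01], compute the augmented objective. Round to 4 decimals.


Step 1: Compute log-barrier.
ln values: [1.831, 1.1019]
phi = -(1.831 + 1.1019) = -2.9329
Step 2: Compute augmented objective.
t*f(x) = 5.4*-8.15 = -44.01
Total = -44.01 - 2.9329 = -46.9429


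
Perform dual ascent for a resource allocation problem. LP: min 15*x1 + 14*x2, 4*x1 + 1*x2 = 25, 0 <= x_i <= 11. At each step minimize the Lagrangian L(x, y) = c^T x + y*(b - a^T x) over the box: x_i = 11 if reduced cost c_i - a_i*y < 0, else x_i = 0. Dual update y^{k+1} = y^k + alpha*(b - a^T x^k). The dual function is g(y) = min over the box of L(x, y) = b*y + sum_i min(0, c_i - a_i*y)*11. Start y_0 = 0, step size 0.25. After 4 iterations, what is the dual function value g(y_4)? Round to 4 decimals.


Dual ascent for LP: min 15*x1 + 14*x2, 4*x1 + 1*x2 = 25, 0 <= x_i <= 11
Step 1: y^k = 0.0, reduced costs: (15.0, 14.0)
  x^k = (0.0, 0.0), subgradient = b - a^T x = 25.0
  y^{k+1} = 0.0 + 0.25*25.0 = 6.25
Step 2: y^k = 6.25, reduced costs: (-10.0, 7.75)
  x^k = (11.0, 0.0), subgradient = b - a^T x = -19.0
  y^{k+1} = 6.25 + 0.25*-19.0 = 1.5
Step 3: y^k = 1.5, reduced costs: (9.0, 12.5)
  x^k = (0.0, 0.0), subgradient = b - a^T x = 25.0
  y^{k+1} = 1.5 + 0.25*25.0 = 7.75
Step 4: y^k = 7.75, reduced costs: (-16.0, 6.25)
  x^k = (11.0, 0.0), subgradient = b - a^T x = -19.0
  y^{k+1} = 7.75 + 0.25*-19.0 = 3.0
Dual objective at y_4 = 3.0: reduced costs (3.0, 11.0), box minimizer x = (0.0, 0.0)
g(y_4) = b*y + (c1 - a1*y)*x1 + (c2 - a2*y)*x2 = 25*3.0 + 3.0*0.0 + 11.0*0.0 = 75.0 + 0.0 + 0.0 = 75.0


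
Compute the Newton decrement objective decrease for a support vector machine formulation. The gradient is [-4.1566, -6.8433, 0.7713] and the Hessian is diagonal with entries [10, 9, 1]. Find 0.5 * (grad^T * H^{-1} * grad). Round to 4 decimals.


Step 1: H is diagonal, so H^(-1) * g = [-0.4157, -0.7604, 0.7713].
Step 2: g^T H^(-1) g = sum_i g_i^2 / H_ii
  = (-4.1566)^2/10 + (-6.8433)^2/9 + (0.7713)^2/1
  = 1.7277 + 5.2034 + 0.5949 = 7.5261
Step 3: Objective decrease = 0.5 * g^T H^(-1) g = 3.763


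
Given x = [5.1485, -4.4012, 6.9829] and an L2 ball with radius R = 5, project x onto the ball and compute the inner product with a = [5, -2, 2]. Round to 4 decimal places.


Step 1: Compute ||x|| (intermediates to 6 decimals).
||x|| = sqrt(5.1485^2 + (-4.4012)^2 + 6.9829^2) = 9.728232
Step 2: Project.
Since ||x|| > R, scale = R/||x|| = 5/9.728232 = 0.513968, proj(x) = scale * x
proj(x) = [2.646164, -2.262076, 3.588987]
Step 3: Dot product.
a^T * proj(x) = 5*2.646164 - 2*(-2.262076) + 2*3.588987 = 24.9329


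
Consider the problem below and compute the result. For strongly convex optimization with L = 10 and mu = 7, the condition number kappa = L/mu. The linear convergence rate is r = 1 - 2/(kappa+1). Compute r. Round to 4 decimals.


Step 1: Compute the condition number.
kappa = L/mu = 10/7 = 1.4286
Step 2: Compute the convergence rate.
r = 1 - 2/(kappa + 1) = 1 - 2*mu/(L + mu) = (L - mu)/(L + mu) = 3/17 = 0.1765


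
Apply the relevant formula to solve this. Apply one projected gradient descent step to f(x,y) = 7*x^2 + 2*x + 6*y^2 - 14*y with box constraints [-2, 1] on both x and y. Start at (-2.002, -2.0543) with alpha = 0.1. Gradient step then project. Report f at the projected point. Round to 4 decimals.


Step 1: Compute gradient at (-2.002, -2.0543).
grad_x = 2*7*-2.002 + 2 = -26.028
grad_y = 2*6*-2.0543 - 14 = -38.6516
Step 2: Gradient step.
x_raw = -2.002 - 0.1*-26.028 = 0.6008
y_raw = -2.0543 - 0.1*-38.6516 = 1.8109
Step 3: Project onto [-2, 1].
x_proj = clip(0.6008) = 0.6008
y_proj = clip(1.8109) = 1.0
Step 4: Evaluate f.
f(0.6008, 1.0) = -4.2717


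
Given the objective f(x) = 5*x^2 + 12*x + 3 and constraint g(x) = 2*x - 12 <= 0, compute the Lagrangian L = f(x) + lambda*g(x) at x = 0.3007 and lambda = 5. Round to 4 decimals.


Step 1: Evaluate f(x).
f(0.3007) = 5*0.3007^2 + 12*0.3007 + 3 = 7.0605
Step 2: Evaluate g(x).
g(0.3007) = 2*0.3007 - 12 = -11.3986
Step 3: Compute Lagrangian.
L = 7.0605 + 5*-11.3986 = -49.9325


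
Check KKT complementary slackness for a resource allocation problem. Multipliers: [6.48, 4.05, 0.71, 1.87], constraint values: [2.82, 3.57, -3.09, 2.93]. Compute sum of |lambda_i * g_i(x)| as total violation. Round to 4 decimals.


KKT complementary slackness check:
lambda_1 * g_1 = 6.48 * 2.82 = 18.2736
lambda_2 * g_2 = 4.05 * 3.57 = 14.4585
lambda_3 * g_3 = 0.71 * -3.09 = -2.1939
lambda_4 * g_4 = 1.87 * 2.93 = 5.4791
Total violation = 18.2736 + 14.4585 + 2.1939 + 5.4791 = 40.4051


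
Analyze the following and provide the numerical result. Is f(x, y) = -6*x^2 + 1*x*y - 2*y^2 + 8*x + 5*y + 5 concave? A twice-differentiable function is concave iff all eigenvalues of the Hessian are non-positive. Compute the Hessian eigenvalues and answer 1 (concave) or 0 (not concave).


The Hessian of f(x,y) = -6*x^2 + 1*x*y - 2*y^2 + 8*x + 5*y + 5 is:
H = [[-12, 1], [1, -4]]
Trace = -12 - 4 = -16
Determinant = -12*-4 - (1)^2 = 47
Discriminant = (-16)^2 - 4*47 = 68.0
Eigenvalues: lambda_1 = -12.1231, lambda_2 = -3.8769
The function is concave.

1


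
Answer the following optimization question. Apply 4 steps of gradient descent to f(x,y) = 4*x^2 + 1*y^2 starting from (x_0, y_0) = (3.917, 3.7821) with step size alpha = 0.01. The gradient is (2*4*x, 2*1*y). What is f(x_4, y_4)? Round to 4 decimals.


Gradient descent on f(x,y) = 4*x^2 + 1*y^2.
Starting point: (3.917, 3.7821), alpha = 0.01
Step 1: grad_x = 2*4*3.917 = 31.336, grad_y = 2*1*3.7821 = 7.5642
  x_1 = 3.917 - 0.01*31.336 = 3.6036
  y_1 = 3.7821 - 0.01*7.5642 = 3.7065
Step 2: grad_x = 2*4*3.6036 = 28.8291, grad_y = 2*1*3.7065 = 7.4129
  x_2 = 3.6036 - 0.01*28.8291 = 3.3153
  y_2 = 3.7065 - 0.01*7.4129 = 3.6323
Step 3: grad_x = 2*4*3.3153 = 26.5228, grad_y = 2*1*3.6323 = 7.2647
  x_3 = 3.3153 - 0.01*26.5228 = 3.0501
  y_3 = 3.6323 - 0.01*7.2647 = 3.5597
Step 4: grad_x = 2*4*3.0501 = 24.401, grad_y = 2*1*3.5597 = 7.1194
  x_4 = 3.0501 - 0.01*24.401 = 2.8061
  y_4 = 3.5597 - 0.01*7.1194 = 3.4885
f(2.8061, 3.4885) = 4*2.8061^2 + 1*3.4885^2 = 43.6666


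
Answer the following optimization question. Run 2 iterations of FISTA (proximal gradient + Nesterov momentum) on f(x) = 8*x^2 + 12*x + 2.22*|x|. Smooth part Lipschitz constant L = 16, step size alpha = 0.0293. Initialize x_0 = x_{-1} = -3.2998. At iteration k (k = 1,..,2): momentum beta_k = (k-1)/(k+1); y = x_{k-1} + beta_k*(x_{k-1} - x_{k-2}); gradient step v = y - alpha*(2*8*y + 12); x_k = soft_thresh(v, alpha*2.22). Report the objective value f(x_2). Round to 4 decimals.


FISTA on f(x) = 8*x^2 + 12*x + 2.22*|x|
L = 16, alpha = 0.0293
Iteration 1: beta = 0.0, y = -3.2998 + 0.0*(-3.2998 + 3.2998) = -3.2998
  grad(y) = -40.7968, v = y - alpha*grad = -2.1045
  prox(v) = soft_thresh(-2.1045, 0.065) = -2.0394
Iteration 2: beta = 0.3333, y = -2.0394 + 0.3333*(-2.0394 + 3.2998) = -1.6193
  grad(y) = -13.9084, v = y - alpha*grad = -1.2118
  prox(v) = soft_thresh(-1.2118, 0.065) = -1.1467
f(x_2) = 8*(-1.1467)^2 + 12*(-1.1467) + 2.22*|-1.1467| = -0.6952


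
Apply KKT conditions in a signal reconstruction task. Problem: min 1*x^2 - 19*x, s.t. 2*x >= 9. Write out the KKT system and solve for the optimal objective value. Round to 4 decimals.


Step 1: Try lambda = 0 (constraint inactive).
Stationarity: 2*1*x - 19 = 0
x* = 19/(2*1) = 9.5
Check constraint: 2*9.5 = 19.0 >= 9 -- satisfied.
Step 2: Compute optimal value.
f(x*) = 1*9.5^2 - 19*9.5 = -90.25


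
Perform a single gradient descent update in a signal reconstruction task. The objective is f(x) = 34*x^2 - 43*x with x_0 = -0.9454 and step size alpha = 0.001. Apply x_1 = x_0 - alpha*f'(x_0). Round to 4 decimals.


We compute the gradient at x_0 and apply the update.
f'(x) = 68*x - 43
f'(-0.9454) = 68*-0.9454 - 43 = -107.2872
x_1 = -0.9454 - 0.001*-107.2872 = -0.8381


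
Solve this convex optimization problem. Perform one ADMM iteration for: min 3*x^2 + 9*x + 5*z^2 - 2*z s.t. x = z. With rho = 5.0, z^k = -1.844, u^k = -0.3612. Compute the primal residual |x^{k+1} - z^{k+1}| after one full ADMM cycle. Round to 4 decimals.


ADMM iteration with rho = 5.0, z^k = -1.844, u^k = -0.3612
Step 1: x-update.
Minimize 3*x^2 + 9*x + (5.0/2)*(x + 1.844 - 0.3612)^2
FOC: (2*3 + 5.0)*x = -9 + 5.0*(-1.844 + 0.3612)
x^{k+1} = -1.4922
Step 2: z-update.
Minimize 5*z^2 - 2*z + (5.0/2)*(-1.4922 - z - 0.3612)^2
FOC: (2*5 + 5.0)*z = 2 + 5.0*(-1.4922 - 0.3612)
z^{k+1} = -0.4845
Step 3: u-update.
u^{k+1} = -0.3612 - 1.4922 + 0.4845 = -1.3689
Step 4: Primal residual = |-1.4922 + 0.4845| = 1.0077


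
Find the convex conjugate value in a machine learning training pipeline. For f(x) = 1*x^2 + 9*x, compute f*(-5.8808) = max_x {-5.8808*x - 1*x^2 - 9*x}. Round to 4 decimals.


f*(y) = sup_x {y*x - a*x^2 - b*x} = sup_x {(y-b)*x - a*x^2}
FOC: (y - b) - 2a*x = 0 => x* = (y - b)/(2a)
x* = (-5.8808 - 9)/(2*1) = -7.4404
f*(-5.8808) = (y-b)^2/(4a) = (-5.8808 - 9)^2/(4*1)
= 221.4382/4 = 55.3596


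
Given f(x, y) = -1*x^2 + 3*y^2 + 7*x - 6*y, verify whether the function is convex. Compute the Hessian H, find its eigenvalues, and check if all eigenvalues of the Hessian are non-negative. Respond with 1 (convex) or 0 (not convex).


The Hessian of f(x,y) = -1*x^2 + 3*y^2 + 7*x - 6*y is:
H = [[-2, 0], [0, 6]]
Trace = -2 + 6 = 4
Determinant = -2*6 - (0)^2 = -12
Discriminant = (4)^2 - 4*-12 = 64.0
Eigenvalues: lambda_1 = -2.0, lambda_2 = 6.0
The function is not convex.

0


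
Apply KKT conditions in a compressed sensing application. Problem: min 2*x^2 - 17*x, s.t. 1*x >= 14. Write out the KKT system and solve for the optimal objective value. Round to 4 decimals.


Step 1: Try lambda = 0 (constraint inactive).
x_unc = 17/(2*2) = 4.25
Check: 1*4.25 = 4.25 < 14 -- violated!
Step 2: Constraint must be active: 1*x = 14
x* = 14/1 = 14.0
lambda = (2*2*14.0 - 17)/1 = 39.0
Step 3: Compute optimal value.
f(x*) = 2*14.0^2 - 17*14.0 = 154.0


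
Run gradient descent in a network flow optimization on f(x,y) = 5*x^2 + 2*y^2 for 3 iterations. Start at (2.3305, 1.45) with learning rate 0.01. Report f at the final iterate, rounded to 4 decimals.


Gradient descent on f(x,y) = 5*x^2 + 2*y^2.
Starting point: (2.3305, 1.45), alpha = 0.01
Step 1: grad_x = 2*5*2.3305 = 23.305, grad_y = 2*2*1.45 = 5.8
  x_1 = 2.3305 - 0.01*23.305 = 2.0975
  y_1 = 1.45 - 0.01*5.8 = 1.392
Step 2: grad_x = 2*5*2.0975 = 20.9745, grad_y = 2*2*1.392 = 5.568
  x_2 = 2.0975 - 0.01*20.9745 = 1.8877
  y_2 = 1.392 - 0.01*5.568 = 1.3363
Step 3: grad_x = 2*5*1.8877 = 18.8771, grad_y = 2*2*1.3363 = 5.3453
  x_3 = 1.8877 - 0.01*18.8771 = 1.6989
  y_3 = 1.3363 - 0.01*5.3453 = 1.2829
f(1.6989, 1.2829) = 5*1.6989^2 + 2*1.2829^2 = 17.7234


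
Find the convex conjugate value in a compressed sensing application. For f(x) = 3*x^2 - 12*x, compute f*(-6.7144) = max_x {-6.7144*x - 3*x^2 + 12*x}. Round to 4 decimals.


f*(y) = sup_x {y*x - a*x^2 - b*x} = sup_x {(y-b)*x - a*x^2}
FOC: (y - b) - 2a*x = 0 => x* = (y - b)/(2a)
x* = (-6.7144 + 12)/(2*3) = 0.8809
f*(-6.7144) = (y-b)^2/(4a) = (-6.7144 + 12)^2/(4*3)
= 27.9376/12 = 2.3281


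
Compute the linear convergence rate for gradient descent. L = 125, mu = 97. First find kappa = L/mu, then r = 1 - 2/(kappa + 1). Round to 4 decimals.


Step 1: Compute the condition number.
kappa = L/mu = 125/97 = 1.2887
Step 2: Compute the convergence rate.
r = 1 - 2/(kappa + 1) = 1 - 2*mu/(L + mu) = (L - mu)/(L + mu) = 28/222 = 0.1261


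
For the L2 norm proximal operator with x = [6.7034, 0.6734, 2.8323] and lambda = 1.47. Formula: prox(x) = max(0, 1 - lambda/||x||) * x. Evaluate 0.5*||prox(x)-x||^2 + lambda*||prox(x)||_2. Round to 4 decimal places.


Step 1: Compute ||x||.
||x|| = 7.3083
Step 2: Compute scaling factor.
scale = max(0, 1 - 1.47/7.3083) = 0.7989
Step 3: prox(x) = [5.3551, 0.538, 2.2626]
||prox(x)|| = 5.8383
Step 4: Proximal objective.
0.5*||prox-x||^2 = 1.0805
lambda*||prox|| = 8.5823
Total = 9.6627


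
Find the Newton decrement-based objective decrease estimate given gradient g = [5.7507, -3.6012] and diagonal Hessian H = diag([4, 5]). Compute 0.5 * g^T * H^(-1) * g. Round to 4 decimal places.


Step 1: H is diagonal, so H^(-1) * g = [1.4377, -0.7202].
Step 2: g^T H^(-1) g = sum_i g_i^2 / H_ii
  = (5.7507)^2/4 + (-3.6012)^2/5
  = 8.2676 + 2.5937 = 10.8614
Step 3: Objective decrease = 0.5 * g^T H^(-1) g = 5.4307


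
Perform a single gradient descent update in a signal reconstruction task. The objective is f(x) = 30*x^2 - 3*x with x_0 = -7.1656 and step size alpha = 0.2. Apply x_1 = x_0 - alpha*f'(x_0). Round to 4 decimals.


We compute the gradient at x_0 and apply the update.
f'(x) = 60*x - 3
f'(-7.1656) = 60*-7.1656 - 3 = -432.936
x_1 = -7.1656 - 0.2*-432.936 = 79.4216


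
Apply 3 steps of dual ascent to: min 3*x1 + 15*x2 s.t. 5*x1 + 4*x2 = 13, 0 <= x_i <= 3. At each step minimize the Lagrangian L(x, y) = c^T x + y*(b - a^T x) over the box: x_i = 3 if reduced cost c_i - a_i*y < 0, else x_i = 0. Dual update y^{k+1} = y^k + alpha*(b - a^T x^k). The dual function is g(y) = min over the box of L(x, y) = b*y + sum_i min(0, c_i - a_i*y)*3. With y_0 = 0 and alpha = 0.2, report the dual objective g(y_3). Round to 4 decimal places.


Dual ascent for LP: min 3*x1 + 15*x2, 5*x1 + 4*x2 = 13, 0 <= x_i <= 3
Step 1: y^k = 0.0, reduced costs: (3.0, 15.0)
  x^k = (0.0, 0.0), subgradient = b - a^T x = 13.0
  y^{k+1} = 0.0 + 0.2*13.0 = 2.6
Step 2: y^k = 2.6, reduced costs: (-10.0, 4.6)
  x^k = (3.0, 0.0), subgradient = b - a^T x = -2.0
  y^{k+1} = 2.6 + 0.2*-2.0 = 2.2
Step 3: y^k = 2.2, reduced costs: (-8.0, 6.2)
  x^k = (3.0, 0.0), subgradient = b - a^T x = -2.0
  y^{k+1} = 2.2 + 0.2*-2.0 = 1.8
Dual objective at y_3 = 1.8: reduced costs (-6.0, 7.8), box minimizer x = (3.0, 0.0)
g(y_3) = b*y + (c1 - a1*y)*x1 + (c2 - a2*y)*x2 = 13*1.8 + (-6.0)*3.0 + 7.8*0.0 = 23.4 - 18.0 + 0.0 = 5.4


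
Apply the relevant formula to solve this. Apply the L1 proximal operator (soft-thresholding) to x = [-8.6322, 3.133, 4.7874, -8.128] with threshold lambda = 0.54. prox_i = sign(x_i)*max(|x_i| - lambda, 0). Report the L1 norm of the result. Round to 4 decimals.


Soft-thresholding with lambda = 0.54:
prox(-8.6322) = sign(-8.6322)*max(|-8.6322| - 0.54, 0) = -8.0922
prox(3.133) = sign(3.133)*max(|3.133| - 0.54, 0) = 2.593
prox(4.7874) = sign(4.7874)*max(|4.7874| - 0.54, 0) = 4.2474
prox(-8.128) = sign(-8.128)*max(|-8.128| - 0.54, 0) = -7.588
prox(x) = [-8.0922, 2.593, 4.2474, -7.588]
||prox(x)||_1 = 8.0922 + 2.593 + 4.2474 + 7.588 = 22.5206
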